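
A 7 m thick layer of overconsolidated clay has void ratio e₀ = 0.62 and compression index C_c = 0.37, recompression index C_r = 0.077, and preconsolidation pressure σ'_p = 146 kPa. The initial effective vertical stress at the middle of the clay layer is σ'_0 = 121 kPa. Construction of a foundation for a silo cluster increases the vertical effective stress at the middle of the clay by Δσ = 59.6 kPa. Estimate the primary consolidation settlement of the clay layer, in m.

S_c ≈ 0.175 m

Final effective stress: σ'_f = 121 + 59.6 = 180.6 kPa.
σ'_f = 180.6 > σ'_p = 146 kPa, so the stress path crosses the preconsolidation pressure — recompression up to σ'_p, then virgin compression beyond:
S_c = H/(1+e₀)·[C_r·log₁₀(σ'_p/σ'_0) + C_c·log₁₀(σ'_f/σ'_p)]
    = 7/1.62 × [0.077×log₁₀(146/121) + 0.37×log₁₀(180.6/146)]
    = 4.321 × [0.0062807 + 0.034175] = 0.1748 m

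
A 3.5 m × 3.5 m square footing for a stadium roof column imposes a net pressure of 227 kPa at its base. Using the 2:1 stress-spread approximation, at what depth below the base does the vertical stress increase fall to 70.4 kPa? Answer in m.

z ≈ 2.78 m

2:1 spreading — at depth z the loaded area has grown by z in each plan dimension:
qB²/(B+z)² = Δσ_z ⇒ z = B(√(q/Δσ_z) − 1) = 3.5×(√(227/70.4) − 1) = 2.785 m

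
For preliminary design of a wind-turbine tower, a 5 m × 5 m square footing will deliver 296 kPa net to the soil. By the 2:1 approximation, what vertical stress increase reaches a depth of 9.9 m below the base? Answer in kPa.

By the 2:1 method the load spreads at 1 horizontal : 2 vertical, so at depth z the loaded area has grown by z in each plan dimension:
Δσ = qBL/((B+z)(L+z)) = 296×5×5/((5+9.9)(5+9.9)) = 33.332 kPa

Δσ_z ≈ 33.3 kPa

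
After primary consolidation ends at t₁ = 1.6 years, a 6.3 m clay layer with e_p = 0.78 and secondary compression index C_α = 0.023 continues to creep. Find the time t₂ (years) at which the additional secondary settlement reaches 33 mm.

S_s = C_α·H/(1+e_p)·log₁₀(t₂/t₁) ⇒ log₁₀(t₂/t₁) = S_s·(1+e_p)/(C_α·H).
log₁₀(t₂/t₁) = 0.033 × (1+0.78) / (0.023×6.3) = 0.4054
t₂ = t₁ × 10^0.4054 = 1.6 × 2.543 = 4.069 years

t₂ ≈ 4.07 years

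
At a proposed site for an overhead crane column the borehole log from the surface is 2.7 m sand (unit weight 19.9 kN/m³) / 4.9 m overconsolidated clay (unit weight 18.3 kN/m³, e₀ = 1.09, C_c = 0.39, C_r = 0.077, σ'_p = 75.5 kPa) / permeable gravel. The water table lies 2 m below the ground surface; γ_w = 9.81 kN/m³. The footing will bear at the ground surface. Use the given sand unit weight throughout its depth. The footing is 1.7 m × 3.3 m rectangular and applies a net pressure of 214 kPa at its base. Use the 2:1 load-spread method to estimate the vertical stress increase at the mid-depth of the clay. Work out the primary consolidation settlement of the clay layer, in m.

Mid-depth of clay below the ground surface: z = 2.7 + 4.9/2 = 5.15 m.
Total vertical stress at mid-clay: σ_v = 19.9×2.7 + 18.3×2.45 = 98.565 kPa.
Pore pressure: u = 9.81×(5.15 − 2) = 30.902 kPa.
Initial effective stress: σ'_0 = σ_v − u = 98.565 − 30.902 = 67.663 kPa.
Stress increase at mid-clay by the 2:1 spreading method:
Δσ = qBL/((B+z)(L+z)) = 214×1.7×3.3/((1.7+5.15)(3.3+5.15)) = 20.741 kPa
Final effective stress: σ'_f = 67.663 + 20.741 = 88.404 kPa.
σ'_f = 88.404 > σ'_p = 75.5 kPa, so the stress path crosses the preconsolidation pressure — recompression up to σ'_p, then virgin compression beyond:
S_c = H/(1+e₀)·[C_r·log₁₀(σ'_p/σ'_0) + C_c·log₁₀(σ'_f/σ'_p)]
    = 4.9/2.09 × [0.077×log₁₀(75.5/67.663) + 0.39×log₁₀(88.404/75.5)]
    = 2.3445 × [0.0036649 + 0.026725] = 0.07125 m

S_c ≈ 0.0712 m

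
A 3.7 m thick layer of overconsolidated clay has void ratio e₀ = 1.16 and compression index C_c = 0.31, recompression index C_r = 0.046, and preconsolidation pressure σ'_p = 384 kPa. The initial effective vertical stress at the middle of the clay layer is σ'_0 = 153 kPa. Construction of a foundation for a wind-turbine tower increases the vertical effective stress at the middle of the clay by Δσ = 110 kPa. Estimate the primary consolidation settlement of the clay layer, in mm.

S_c ≈ 18.5 mm

Final effective stress: σ'_f = 153 + 110 = 263 kPa.
σ'_f = 263 ≤ σ'_p = 384 kPa, so the clay remains overconsolidated and only the recompression index applies:
S_c = C_r·H/(1+e₀)·log₁₀(σ'_f/σ'_0) = 0.046×3.7/2.16×log₁₀(263/153)
    = 0.078798 × 0.23526 = 0.01854 m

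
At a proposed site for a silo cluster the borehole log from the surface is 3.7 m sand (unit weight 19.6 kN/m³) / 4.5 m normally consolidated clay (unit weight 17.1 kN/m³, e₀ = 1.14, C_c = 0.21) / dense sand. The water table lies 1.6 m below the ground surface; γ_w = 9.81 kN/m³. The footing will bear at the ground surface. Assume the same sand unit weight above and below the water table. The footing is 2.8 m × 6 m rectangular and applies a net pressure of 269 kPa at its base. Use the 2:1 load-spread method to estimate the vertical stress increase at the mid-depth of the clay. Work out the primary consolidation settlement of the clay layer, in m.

S_c ≈ 0.094 m

Mid-depth of clay below the ground surface: z = 3.7 + 4.5/2 = 5.95 m.
Total vertical stress at mid-clay: σ_v = 19.6×3.7 + 17.1×2.25 = 111 kPa.
Pore pressure: u = 9.81×(5.95 − 1.6) = 42.673 kPa.
Initial effective stress: σ'_0 = σ_v − u = 111 − 42.673 = 68.327 kPa.
Stress increase at mid-clay by the 2:1 spreading method:
Δσ = qBL/((B+z)(L+z)) = 269×2.8×6/((2.8+5.95)(6+5.95)) = 43.22 kPa
Final effective stress: σ'_f = σ'_0 + Δσ = 68.327 + 43.22 = 111.55 kPa.
Normally consolidated clay, so the full stress increment lies on the virgin compression line:
S_c = C_c·H/(1+e₀)·log₁₀(σ'_f/σ'_0) = 0.21×4.5/(1+1.14)×log₁₀(111.55/68.327)
    = 0.44159 × 0.21288 = 0.09401 m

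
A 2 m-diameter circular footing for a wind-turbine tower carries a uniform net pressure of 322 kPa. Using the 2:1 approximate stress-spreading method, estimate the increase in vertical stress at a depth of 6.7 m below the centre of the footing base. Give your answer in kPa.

Δσ_z ≈ 17 kPa

By the 2:1 method the load spreads at 1 horizontal : 2 vertical, so at depth z the loaded area has grown by z in each plan dimension:
Δσ ≈ qD²/(D+z)² = 322×2²/(2+6.7)² = 17.017 kPa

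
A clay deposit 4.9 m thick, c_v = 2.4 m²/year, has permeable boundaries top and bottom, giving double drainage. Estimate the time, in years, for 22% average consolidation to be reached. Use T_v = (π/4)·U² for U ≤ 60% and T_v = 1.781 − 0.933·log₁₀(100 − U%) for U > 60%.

Drainage path length: H_d = H/2 = 2.45 m (double drainage).
U ≤ 60%: T_v = (π/4)·U² = (π/4)×0.22² = 0.038013.
t = T_v·H_d²/c_v = 0.038013×2.45²/2.4 = 0.09507 years.

t ≈ 0.0951 years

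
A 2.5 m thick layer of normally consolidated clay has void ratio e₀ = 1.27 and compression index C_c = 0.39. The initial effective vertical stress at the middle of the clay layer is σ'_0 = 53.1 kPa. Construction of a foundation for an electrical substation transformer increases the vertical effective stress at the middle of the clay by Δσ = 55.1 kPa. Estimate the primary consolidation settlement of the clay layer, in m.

Final effective stress: σ'_f = σ'_0 + Δσ = 53.1 + 55.1 = 108.2 kPa.
Normally consolidated clay, so the full stress increment lies on the virgin compression line:
S_c = C_c·H/(1+e₀)·log₁₀(σ'_f/σ'_0) = 0.39×2.5/(1+1.27)×log₁₀(108.2/53.1)
    = 0.42952 × 0.30913 = 0.1328 m

S_c ≈ 0.133 m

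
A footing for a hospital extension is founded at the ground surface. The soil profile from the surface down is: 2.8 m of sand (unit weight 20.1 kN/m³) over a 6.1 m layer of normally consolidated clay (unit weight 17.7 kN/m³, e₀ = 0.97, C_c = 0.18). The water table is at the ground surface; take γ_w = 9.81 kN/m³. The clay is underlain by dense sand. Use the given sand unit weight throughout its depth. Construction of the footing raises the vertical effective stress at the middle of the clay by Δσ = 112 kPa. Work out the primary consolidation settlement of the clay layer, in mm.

S_c ≈ 275 mm

Mid-depth of clay below the ground surface: z = 2.8 + 6.1/2 = 5.85 m.
Total vertical stress at mid-clay: σ_v = 20.1×2.8 + 17.7×3.05 = 110.26 kPa.
Pore pressure: u = 9.81×(5.85 − 0) = 57.389 kPa.
Initial effective stress: σ'_0 = σ_v − u = 110.26 − 57.389 = 52.871 kPa.
Final effective stress: σ'_f = σ'_0 + Δσ = 52.871 + 112 = 164.87 kPa.
Normally consolidated clay, so the full stress increment lies on the virgin compression line:
S_c = C_c·H/(1+e₀)·log₁₀(σ'_f/σ'_0) = 0.18×6.1/(1+0.97)×log₁₀(164.87/52.871)
    = 0.55736 × 0.49392 = 0.2753 m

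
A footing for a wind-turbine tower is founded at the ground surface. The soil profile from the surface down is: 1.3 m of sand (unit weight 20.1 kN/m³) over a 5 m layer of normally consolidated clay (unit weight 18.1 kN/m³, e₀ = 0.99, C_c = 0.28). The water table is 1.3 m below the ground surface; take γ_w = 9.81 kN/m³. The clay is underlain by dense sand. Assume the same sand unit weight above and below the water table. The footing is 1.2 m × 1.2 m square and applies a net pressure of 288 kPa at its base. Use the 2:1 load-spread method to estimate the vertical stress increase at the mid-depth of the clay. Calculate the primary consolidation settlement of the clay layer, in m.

S_c ≈ 0.0926 m

Mid-depth of clay below the ground surface: z = 1.3 + 5/2 = 3.8 m.
Total vertical stress at mid-clay: σ_v = 20.1×1.3 + 18.1×2.5 = 71.38 kPa.
Pore pressure: u = 9.81×(3.8 − 1.3) = 24.525 kPa.
Initial effective stress: σ'_0 = σ_v − u = 71.38 − 24.525 = 46.855 kPa.
Stress increase at mid-clay by the 2:1 spreading method:
Δσ = qBL/((B+z)(L+z)) = 288×1.2×1.2/((1.2+3.8)(1.2+3.8)) = 16.589 kPa
Final effective stress: σ'_f = σ'_0 + Δσ = 46.855 + 16.589 = 63.444 kPa.
Normally consolidated clay, so the full stress increment lies on the virgin compression line:
S_c = C_c·H/(1+e₀)·log₁₀(σ'_f/σ'_0) = 0.28×5/(1+0.99)×log₁₀(63.444/46.855)
    = 0.70352 × 0.13163 = 0.0926 m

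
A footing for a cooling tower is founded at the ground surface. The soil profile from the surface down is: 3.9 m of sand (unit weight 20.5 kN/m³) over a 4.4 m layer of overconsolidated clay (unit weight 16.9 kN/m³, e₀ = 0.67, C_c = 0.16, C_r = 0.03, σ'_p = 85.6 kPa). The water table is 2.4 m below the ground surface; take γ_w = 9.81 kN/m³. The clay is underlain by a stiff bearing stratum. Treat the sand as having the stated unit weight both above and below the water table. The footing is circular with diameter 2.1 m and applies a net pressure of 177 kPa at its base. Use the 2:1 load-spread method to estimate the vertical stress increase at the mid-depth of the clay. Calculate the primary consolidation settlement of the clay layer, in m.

Mid-depth of clay below the ground surface: z = 3.9 + 4.4/2 = 6.1 m.
Total vertical stress at mid-clay: σ_v = 20.5×3.9 + 16.9×2.2 = 117.13 kPa.
Pore pressure: u = 9.81×(6.1 − 2.4) = 36.297 kPa.
Initial effective stress: σ'_0 = σ_v − u = 117.13 − 36.297 = 80.833 kPa.
Stress increase at mid-clay by the 2:1 spreading method:
Δσ ≈ qD²/(D+z)² = 177×2.1²/(2.1+6.1)² = 11.609 kPa
Final effective stress: σ'_f = 80.833 + 11.609 = 92.442 kPa.
σ'_f = 92.442 > σ'_p = 85.6 kPa, so the stress path crosses the preconsolidation pressure — recompression up to σ'_p, then virgin compression beyond:
S_c = H/(1+e₀)·[C_r·log₁₀(σ'_p/σ'_0) + C_c·log₁₀(σ'_f/σ'_p)]
    = 4.4/1.67 × [0.03×log₁₀(85.6/80.833) + 0.16×log₁₀(92.442/85.6)]
    = 2.6347 × [0.00074655 + 0.0053433] = 0.01604 m

S_c ≈ 0.016 m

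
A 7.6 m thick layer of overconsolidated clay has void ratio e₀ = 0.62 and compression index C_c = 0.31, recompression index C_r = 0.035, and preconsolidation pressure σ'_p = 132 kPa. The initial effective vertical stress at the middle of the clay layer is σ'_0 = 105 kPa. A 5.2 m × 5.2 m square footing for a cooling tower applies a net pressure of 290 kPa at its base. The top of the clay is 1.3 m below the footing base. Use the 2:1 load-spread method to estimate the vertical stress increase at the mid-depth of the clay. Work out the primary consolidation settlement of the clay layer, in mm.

S_c ≈ 208 mm

Mid-depth of clay below the footing base: z = 1.3 + 7.6/2 = 5.1 m.
Stress increase at mid-clay by the 2:1 spreading method:
Δσ = qBL/((B+z)(L+z)) = 290×5.2×5.2/((5.2+5.1)(5.2+5.1)) = 73.915 kPa
Final effective stress: σ'_f = 105 + 73.915 = 178.92 kPa.
σ'_f = 178.92 > σ'_p = 132 kPa, so the stress path crosses the preconsolidation pressure — recompression up to σ'_p, then virgin compression beyond:
S_c = H/(1+e₀)·[C_r·log₁₀(σ'_p/σ'_0) + C_c·log₁₀(σ'_f/σ'_p)]
    = 7.6/1.62 × [0.035×log₁₀(132/105) + 0.31×log₁₀(178.92/132)]
    = 4.6914 × [0.0034785 + 0.040946] = 0.2084 m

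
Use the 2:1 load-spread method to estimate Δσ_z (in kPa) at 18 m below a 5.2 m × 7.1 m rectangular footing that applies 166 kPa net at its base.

By the 2:1 method the load spreads at 1 horizontal : 2 vertical, so at depth z the loaded area has grown by z in each plan dimension:
Δσ = qBL/((B+z)(L+z)) = 166×5.2×7.1/((5.2+18)(7.1+18)) = 10.525 kPa

Δσ_z ≈ 10.5 kPa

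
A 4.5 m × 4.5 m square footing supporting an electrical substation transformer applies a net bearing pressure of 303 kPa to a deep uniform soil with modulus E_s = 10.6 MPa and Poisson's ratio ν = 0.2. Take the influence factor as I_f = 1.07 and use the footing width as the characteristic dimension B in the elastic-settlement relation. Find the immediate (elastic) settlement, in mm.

Immediate (elastic) settlement: S_e = q·B·(1−ν²)/E_s · I_f.
E_s = 10.6 MPa = 10600 kPa.
S_e = 303 × 4.5 × (1 − 0.2²) / 10600 × 1.07
    = 303 × 4.5 × 0.96 / 10600 × 1.07
    = 0.1321 m = 132.1 mm

S_e ≈ 132 mm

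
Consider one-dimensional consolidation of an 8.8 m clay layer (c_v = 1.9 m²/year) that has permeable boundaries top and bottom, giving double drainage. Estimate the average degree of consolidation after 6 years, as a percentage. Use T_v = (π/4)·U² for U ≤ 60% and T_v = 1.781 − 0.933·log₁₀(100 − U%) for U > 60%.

U ≈ 81 %

Drainage path length: H_d = H/2 = 4.4 m (double drainage).
T_v = c_v·t/H_d² = 1.9×6/4.4² = 0.58884.
T_v = 0.58884 corresponds to the U > 60% branch:
U = 1 − 10^((1.781 − T_v)/0.933)/100 = 0.8104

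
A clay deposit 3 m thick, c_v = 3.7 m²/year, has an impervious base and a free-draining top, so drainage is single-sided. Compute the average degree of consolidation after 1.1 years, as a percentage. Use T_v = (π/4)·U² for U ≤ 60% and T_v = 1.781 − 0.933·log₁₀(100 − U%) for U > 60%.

Drainage path length: H_d = H = 3 m (single drainage).
T_v = c_v·t/H_d² = 3.7×1.1/3² = 0.45222.
T_v = 0.45222 corresponds to the U > 60% branch:
U = 1 − 10^((1.781 − T_v)/0.933)/100 = 0.7344

U ≈ 73.4 %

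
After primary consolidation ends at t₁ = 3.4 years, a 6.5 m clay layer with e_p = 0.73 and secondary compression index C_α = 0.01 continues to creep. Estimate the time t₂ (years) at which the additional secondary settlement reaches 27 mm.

t₂ ≈ 17.8 years

S_s = C_α·H/(1+e_p)·log₁₀(t₂/t₁) ⇒ log₁₀(t₂/t₁) = S_s·(1+e_p)/(C_α·H).
log₁₀(t₂/t₁) = 0.027 × (1+0.73) / (0.01×6.5) = 0.7186
t₂ = t₁ × 10^0.7186 = 3.4 × 5.231 = 17.79 years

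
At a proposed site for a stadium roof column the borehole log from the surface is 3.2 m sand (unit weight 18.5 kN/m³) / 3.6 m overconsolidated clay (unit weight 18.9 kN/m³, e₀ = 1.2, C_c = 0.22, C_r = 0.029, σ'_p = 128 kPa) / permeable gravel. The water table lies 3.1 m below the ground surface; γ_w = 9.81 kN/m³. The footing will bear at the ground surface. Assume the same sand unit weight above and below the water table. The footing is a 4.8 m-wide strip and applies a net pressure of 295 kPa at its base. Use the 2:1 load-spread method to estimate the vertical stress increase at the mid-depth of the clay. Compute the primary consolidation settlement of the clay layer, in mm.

S_c ≈ 95.1 mm

Mid-depth of clay below the ground surface: z = 3.2 + 3.6/2 = 5 m.
Total vertical stress at mid-clay: σ_v = 18.5×3.2 + 18.9×1.8 = 93.22 kPa.
Pore pressure: u = 9.81×(5 − 3.1) = 18.639 kPa.
Initial effective stress: σ'_0 = σ_v − u = 93.22 − 18.639 = 74.581 kPa.
Stress increase at mid-clay by the 2:1 spreading method:
Δσ = qB/(B+z) = 295×4.8/(4.8+5) = 144.49 kPa
Final effective stress: σ'_f = 74.581 + 144.49 = 219.07 kPa.
σ'_f = 219.07 > σ'_p = 128 kPa, so the stress path crosses the preconsolidation pressure — recompression up to σ'_p, then virgin compression beyond:
S_c = H/(1+e₀)·[C_r·log₁₀(σ'_p/σ'_0) + C_c·log₁₀(σ'_f/σ'_p)]
    = 3.6/2.2 × [0.029×log₁₀(128/74.581) + 0.22×log₁₀(219.07/128)]
    = 1.6364 × [0.0068029 + 0.051342] = 0.09515 m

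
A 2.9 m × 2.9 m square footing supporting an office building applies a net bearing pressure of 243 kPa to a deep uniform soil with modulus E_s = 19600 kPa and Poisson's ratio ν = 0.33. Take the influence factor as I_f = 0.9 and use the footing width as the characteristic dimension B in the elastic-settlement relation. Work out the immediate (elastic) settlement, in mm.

Immediate (elastic) settlement: S_e = q·B·(1−ν²)/E_s · I_f.
S_e = 243 × 2.9 × (1 − 0.33²) / 19600 × 0.9
    = 243 × 2.9 × 0.8911 / 19600 × 0.9
    = 0.02883 m = 28.83 mm

S_e ≈ 28.8 mm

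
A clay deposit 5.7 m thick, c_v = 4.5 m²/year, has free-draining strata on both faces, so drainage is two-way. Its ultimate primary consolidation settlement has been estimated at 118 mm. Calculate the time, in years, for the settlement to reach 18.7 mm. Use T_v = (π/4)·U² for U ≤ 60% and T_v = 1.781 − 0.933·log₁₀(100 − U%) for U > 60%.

t ≈ 0.0356 years

Drainage path length: H_d = H/2 = 2.85 m (double drainage).
U = S(t)/S_ult = 18.7/118 = 0.1585.
U ≤ 60%: T_v = (π/4)·U² = (π/4)×0.15847² = 0.019725.
t = T_v·H_d²/c_v = 0.019725×2.85²/4.5 = 0.0356 years.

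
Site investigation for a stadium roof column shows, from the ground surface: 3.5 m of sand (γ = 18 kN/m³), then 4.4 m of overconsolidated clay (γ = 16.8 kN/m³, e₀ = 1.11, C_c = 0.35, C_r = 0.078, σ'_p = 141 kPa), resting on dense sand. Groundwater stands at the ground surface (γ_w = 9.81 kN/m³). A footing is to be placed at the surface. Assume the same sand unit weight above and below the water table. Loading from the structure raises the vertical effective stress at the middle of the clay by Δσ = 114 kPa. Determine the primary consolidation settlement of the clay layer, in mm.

Mid-depth of clay below the ground surface: z = 3.5 + 4.4/2 = 5.7 m.
Total vertical stress at mid-clay: σ_v = 18×3.5 + 16.8×2.2 = 99.96 kPa.
Pore pressure: u = 9.81×(5.7 − 0) = 55.917 kPa.
Initial effective stress: σ'_0 = σ_v − u = 99.96 − 55.917 = 44.043 kPa.
Final effective stress: σ'_f = 44.043 + 114 = 158.04 kPa.
σ'_f = 158.04 > σ'_p = 141 kPa, so the stress path crosses the preconsolidation pressure — recompression up to σ'_p, then virgin compression beyond:
S_c = H/(1+e₀)·[C_r·log₁₀(σ'_p/σ'_0) + C_c·log₁₀(σ'_f/σ'_p)]
    = 4.4/2.11 × [0.078×log₁₀(141/44.043) + 0.35×log₁₀(158.04/141)]
    = 2.0853 × [0.039417 + 0.017342] = 0.1184 m

S_c ≈ 118 mm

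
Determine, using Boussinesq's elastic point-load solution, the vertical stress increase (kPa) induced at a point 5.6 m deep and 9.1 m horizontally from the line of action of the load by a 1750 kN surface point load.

Δσ_z ≈ 1.05 kPa

Boussinesq vertical stress below a point load on an elastic half-space:
Δσ_z = 3P/(2πz²) · [1 + (r/z)²]^(−5/2)
r/z = 9.1/5.6 = 1.625; [1+(r/z)²]^(−5/2) = 0.039542.
Δσ_z = 3×1750/(2π×5.6²) × 0.039542 = 26.644 × 0.039542 = 1.054 kPa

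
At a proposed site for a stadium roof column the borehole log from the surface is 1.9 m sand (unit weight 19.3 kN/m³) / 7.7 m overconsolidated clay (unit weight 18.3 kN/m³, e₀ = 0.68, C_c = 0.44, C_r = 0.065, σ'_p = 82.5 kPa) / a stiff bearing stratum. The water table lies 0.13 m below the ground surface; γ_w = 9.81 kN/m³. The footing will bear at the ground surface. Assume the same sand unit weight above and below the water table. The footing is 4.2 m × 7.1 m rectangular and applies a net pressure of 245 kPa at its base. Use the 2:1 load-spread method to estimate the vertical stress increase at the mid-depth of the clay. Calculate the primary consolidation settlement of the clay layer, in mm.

Mid-depth of clay below the ground surface: z = 1.9 + 7.7/2 = 5.75 m.
Total vertical stress at mid-clay: σ_v = 19.3×1.9 + 18.3×3.85 = 107.12 kPa.
Pore pressure: u = 9.81×(5.75 − 0.13) = 55.132 kPa.
Initial effective stress: σ'_0 = σ_v − u = 107.12 − 55.132 = 51.988 kPa.
Stress increase at mid-clay by the 2:1 spreading method:
Δσ = qBL/((B+z)(L+z)) = 245×4.2×7.1/((4.2+5.75)(7.1+5.75)) = 57.141 kPa
Final effective stress: σ'_f = 51.988 + 57.141 = 109.13 kPa.
σ'_f = 109.13 > σ'_p = 82.5 kPa, so the stress path crosses the preconsolidation pressure — recompression up to σ'_p, then virgin compression beyond:
S_c = H/(1+e₀)·[C_r·log₁₀(σ'_p/σ'_0) + C_c·log₁₀(σ'_f/σ'_p)]
    = 7.7/1.68 × [0.065×log₁₀(82.5/51.988) + 0.44×log₁₀(109.13/82.5)]
    = 4.5833 × [0.013036 + 0.053456] = 0.3048 m

S_c ≈ 305 mm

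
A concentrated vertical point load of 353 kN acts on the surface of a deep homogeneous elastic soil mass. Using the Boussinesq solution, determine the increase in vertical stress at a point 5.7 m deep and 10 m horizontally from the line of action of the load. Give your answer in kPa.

Δσ_z ≈ 0.154 kPa

Boussinesq vertical stress below a point load on an elastic half-space:
Δσ_z = 3P/(2πz²) · [1 + (r/z)²]^(−5/2)
r/z = 10/5.7 = 1.7544; [1+(r/z)²]^(−5/2) = 0.029779.
Δσ_z = 3×353/(2π×5.7²) × 0.029779 = 5.1876 × 0.029779 = 0.1545 kPa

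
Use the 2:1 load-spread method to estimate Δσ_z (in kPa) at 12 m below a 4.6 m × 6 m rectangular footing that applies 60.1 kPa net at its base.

By the 2:1 method the load spreads at 1 horizontal : 2 vertical, so at depth z the loaded area has grown by z in each plan dimension:
Δσ = qBL/((B+z)(L+z)) = 60.1×4.6×6/((4.6+12)(6+12)) = 5.5514 kPa

Δσ_z ≈ 5.55 kPa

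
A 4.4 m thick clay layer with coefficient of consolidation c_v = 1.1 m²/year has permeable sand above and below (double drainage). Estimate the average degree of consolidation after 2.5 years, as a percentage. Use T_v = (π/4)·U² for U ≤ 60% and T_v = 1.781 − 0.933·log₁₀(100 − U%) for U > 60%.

U ≈ 80.1 %

Drainage path length: H_d = H/2 = 2.2 m (double drainage).
T_v = c_v·t/H_d² = 1.1×2.5/2.2² = 0.56818.
T_v = 0.56818 corresponds to the U > 60% branch:
U = 1 − 10^((1.781 − T_v)/0.933)/100 = 0.8005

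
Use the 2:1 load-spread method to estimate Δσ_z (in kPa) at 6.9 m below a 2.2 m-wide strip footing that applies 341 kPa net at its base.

Δσ_z ≈ 82.4 kPa

By the 2:1 method the load spreads at 1 horizontal : 2 vertical, so at depth z the loaded area has grown by z in each plan dimension:
Δσ = qB/(B+z) = 341×2.2/(2.2+6.9) = 82.44 kPa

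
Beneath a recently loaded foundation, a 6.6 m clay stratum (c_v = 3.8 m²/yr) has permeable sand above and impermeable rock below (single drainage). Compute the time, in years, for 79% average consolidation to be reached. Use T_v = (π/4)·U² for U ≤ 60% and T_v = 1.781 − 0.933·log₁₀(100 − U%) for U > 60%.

Drainage path length: H_d = H = 6.6 m (single drainage).
U > 60%: T_v = 1.781 − 0.933·log₁₀(100 − 79) = 0.54737.
t = T_v·H_d²/c_v = 0.54737×6.6²/3.8 = 6.275 years.

t ≈ 6.27 years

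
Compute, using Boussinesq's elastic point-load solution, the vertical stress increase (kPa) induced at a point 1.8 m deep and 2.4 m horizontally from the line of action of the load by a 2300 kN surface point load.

Boussinesq vertical stress below a point load on an elastic half-space:
Δσ_z = 3P/(2πz²) · [1 + (r/z)²]^(−5/2)
r/z = 2.4/1.8 = 1.3333; [1+(r/z)²]^(−5/2) = 0.07776.
Δσ_z = 3×2300/(2π×1.8²) × 0.07776 = 338.94 × 0.07776 = 26.36 kPa

Δσ_z ≈ 26.4 kPa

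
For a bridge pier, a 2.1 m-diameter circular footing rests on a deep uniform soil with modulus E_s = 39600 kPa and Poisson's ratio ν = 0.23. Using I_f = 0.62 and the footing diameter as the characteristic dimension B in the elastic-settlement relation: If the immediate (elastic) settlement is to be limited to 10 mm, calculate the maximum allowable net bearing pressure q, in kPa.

q ≈ 321 kPa

S_e = q·B·(1−ν²)/E_s · I_f  ⇒  q = S_e·E_s / (B·(1−ν²)·I_f).
q = 0.01 × 39600 / (2.1 × 0.9471 × 0.62) = 321.1 kPa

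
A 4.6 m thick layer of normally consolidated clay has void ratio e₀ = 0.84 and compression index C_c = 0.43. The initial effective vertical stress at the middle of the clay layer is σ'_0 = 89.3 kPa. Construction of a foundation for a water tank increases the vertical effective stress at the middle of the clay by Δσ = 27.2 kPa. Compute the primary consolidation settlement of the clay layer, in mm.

Final effective stress: σ'_f = σ'_0 + Δσ = 89.3 + 27.2 = 116.5 kPa.
Normally consolidated clay, so the full stress increment lies on the virgin compression line:
S_c = C_c·H/(1+e₀)·log₁₀(σ'_f/σ'_0) = 0.43×4.6/(1+0.84)×log₁₀(116.5/89.3)
    = 1.075 × 0.11547 = 0.1241 m

S_c ≈ 124 mm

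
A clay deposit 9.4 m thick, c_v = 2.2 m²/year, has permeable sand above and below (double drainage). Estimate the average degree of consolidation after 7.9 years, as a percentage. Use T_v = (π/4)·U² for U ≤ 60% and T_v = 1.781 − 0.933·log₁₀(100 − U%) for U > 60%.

U ≈ 88.4 %

Drainage path length: H_d = H/2 = 4.7 m (double drainage).
T_v = c_v·t/H_d² = 2.2×7.9/4.7² = 0.78678.
T_v = 0.78678 corresponds to the U > 60% branch:
U = 1 − 10^((1.781 − T_v)/0.933)/100 = 0.8837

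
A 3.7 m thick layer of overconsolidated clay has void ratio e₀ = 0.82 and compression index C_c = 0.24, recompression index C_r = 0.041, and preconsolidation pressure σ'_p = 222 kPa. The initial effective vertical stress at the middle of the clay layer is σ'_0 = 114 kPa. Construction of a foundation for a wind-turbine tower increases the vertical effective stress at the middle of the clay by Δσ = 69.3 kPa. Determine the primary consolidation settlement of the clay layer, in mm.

Final effective stress: σ'_f = 114 + 69.3 = 183.3 kPa.
σ'_f = 183.3 ≤ σ'_p = 222 kPa, so the clay remains overconsolidated and only the recompression index applies:
S_c = C_r·H/(1+e₀)·log₁₀(σ'_f/σ'_0) = 0.041×3.7/1.82×log₁₀(183.3/114)
    = 0.083353 × 0.20626 = 0.01719 m

S_c ≈ 17.2 mm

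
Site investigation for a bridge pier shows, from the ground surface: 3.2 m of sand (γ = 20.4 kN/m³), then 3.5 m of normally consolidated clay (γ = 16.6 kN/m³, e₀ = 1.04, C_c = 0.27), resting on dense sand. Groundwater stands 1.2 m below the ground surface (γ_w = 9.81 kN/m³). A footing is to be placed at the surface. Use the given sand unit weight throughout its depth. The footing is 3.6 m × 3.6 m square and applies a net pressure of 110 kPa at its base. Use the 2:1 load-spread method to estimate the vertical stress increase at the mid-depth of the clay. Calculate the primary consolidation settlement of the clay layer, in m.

S_c ≈ 0.0587 m

Mid-depth of clay below the ground surface: z = 3.2 + 3.5/2 = 4.95 m.
Total vertical stress at mid-clay: σ_v = 20.4×3.2 + 16.6×1.75 = 94.33 kPa.
Pore pressure: u = 9.81×(4.95 − 1.2) = 36.788 kPa.
Initial effective stress: σ'_0 = σ_v − u = 94.33 − 36.788 = 57.542 kPa.
Stress increase at mid-clay by the 2:1 spreading method:
Δσ = qBL/((B+z)(L+z)) = 110×3.6×3.6/((3.6+4.95)(3.6+4.95)) = 19.501 kPa
Final effective stress: σ'_f = σ'_0 + Δσ = 57.542 + 19.501 = 77.043 kPa.
Normally consolidated clay, so the full stress increment lies on the virgin compression line:
S_c = C_c·H/(1+e₀)·log₁₀(σ'_f/σ'_0) = 0.27×3.5/(1+1.04)×log₁₀(77.043/57.542)
    = 0.46324 × 0.12675 = 0.05872 m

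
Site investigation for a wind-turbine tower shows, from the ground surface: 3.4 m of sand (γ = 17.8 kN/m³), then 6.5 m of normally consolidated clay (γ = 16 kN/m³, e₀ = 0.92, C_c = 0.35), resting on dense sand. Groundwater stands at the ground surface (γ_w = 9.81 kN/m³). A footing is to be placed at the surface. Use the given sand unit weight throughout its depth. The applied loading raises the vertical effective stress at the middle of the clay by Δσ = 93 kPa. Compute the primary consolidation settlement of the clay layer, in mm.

Mid-depth of clay below the ground surface: z = 3.4 + 6.5/2 = 6.65 m.
Total vertical stress at mid-clay: σ_v = 17.8×3.4 + 16×3.25 = 112.52 kPa.
Pore pressure: u = 9.81×(6.65 − 0) = 65.237 kPa.
Initial effective stress: σ'_0 = σ_v − u = 112.52 − 65.237 = 47.283 kPa.
Final effective stress: σ'_f = σ'_0 + Δσ = 47.283 + 93 = 140.28 kPa.
Normally consolidated clay, so the full stress increment lies on the virgin compression line:
S_c = C_c·H/(1+e₀)·log₁₀(σ'_f/σ'_0) = 0.35×6.5/(1+0.92)×log₁₀(140.28/47.283)
    = 1.1849 × 0.47229 = 0.5596 m

S_c ≈ 560 mm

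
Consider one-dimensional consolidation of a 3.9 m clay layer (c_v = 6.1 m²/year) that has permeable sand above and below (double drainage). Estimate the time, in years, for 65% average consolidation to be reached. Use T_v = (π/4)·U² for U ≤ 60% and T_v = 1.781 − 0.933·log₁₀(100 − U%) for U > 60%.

t ≈ 0.212 years

Drainage path length: H_d = H/2 = 1.95 m (double drainage).
U > 60%: T_v = 1.781 − 0.933·log₁₀(100 − 65) = 0.34038.
t = T_v·H_d²/c_v = 0.34038×1.95²/6.1 = 0.2122 years.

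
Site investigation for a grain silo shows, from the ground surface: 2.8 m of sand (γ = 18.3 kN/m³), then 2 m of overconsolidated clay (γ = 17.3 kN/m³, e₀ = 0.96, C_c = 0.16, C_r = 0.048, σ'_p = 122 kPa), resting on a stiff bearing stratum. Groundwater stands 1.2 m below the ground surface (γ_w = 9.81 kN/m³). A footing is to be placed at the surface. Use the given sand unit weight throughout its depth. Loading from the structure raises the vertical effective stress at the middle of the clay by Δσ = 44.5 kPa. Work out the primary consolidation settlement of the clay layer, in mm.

S_c ≈ 15.1 mm

Mid-depth of clay below the ground surface: z = 2.8 + 2/2 = 3.8 m.
Total vertical stress at mid-clay: σ_v = 18.3×2.8 + 17.3×1 = 68.54 kPa.
Pore pressure: u = 9.81×(3.8 − 1.2) = 25.506 kPa.
Initial effective stress: σ'_0 = σ_v − u = 68.54 − 25.506 = 43.034 kPa.
Final effective stress: σ'_f = 43.034 + 44.5 = 87.534 kPa.
σ'_f = 87.534 ≤ σ'_p = 122 kPa, so the clay remains overconsolidated and only the recompression index applies:
S_c = C_r·H/(1+e₀)·log₁₀(σ'_f/σ'_0) = 0.048×2/1.96×log₁₀(87.534/43.034)
    = 0.048979 × 0.30837 = 0.0151 m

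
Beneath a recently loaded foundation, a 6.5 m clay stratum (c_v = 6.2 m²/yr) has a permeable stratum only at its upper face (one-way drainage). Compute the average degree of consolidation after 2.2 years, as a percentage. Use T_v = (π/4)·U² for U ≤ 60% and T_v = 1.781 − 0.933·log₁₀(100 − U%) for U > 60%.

U ≈ 63.5 %

Drainage path length: H_d = H = 6.5 m (single drainage).
T_v = c_v·t/H_d² = 6.2×2.2/6.5² = 0.32284.
T_v = 0.32284 corresponds to the U > 60% branch:
U = 1 − 10^((1.781 − T_v)/0.933)/100 = 0.6345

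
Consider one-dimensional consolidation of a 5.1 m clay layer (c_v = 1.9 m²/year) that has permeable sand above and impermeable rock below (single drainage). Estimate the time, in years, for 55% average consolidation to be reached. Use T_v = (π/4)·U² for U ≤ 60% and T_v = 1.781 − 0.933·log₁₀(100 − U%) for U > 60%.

t ≈ 3.25 years

Drainage path length: H_d = H = 5.1 m (single drainage).
U ≤ 60%: T_v = (π/4)·U² = (π/4)×0.55² = 0.23758.
t = T_v·H_d²/c_v = 0.23758×5.1²/1.9 = 3.252 years.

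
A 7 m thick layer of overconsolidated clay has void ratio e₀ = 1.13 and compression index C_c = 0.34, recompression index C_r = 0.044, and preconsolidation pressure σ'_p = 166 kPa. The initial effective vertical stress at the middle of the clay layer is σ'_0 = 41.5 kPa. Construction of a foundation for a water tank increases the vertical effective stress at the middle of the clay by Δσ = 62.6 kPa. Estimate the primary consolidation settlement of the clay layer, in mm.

S_c ≈ 57.8 mm

Final effective stress: σ'_f = 41.5 + 62.6 = 104.1 kPa.
σ'_f = 104.1 ≤ σ'_p = 166 kPa, so the clay remains overconsolidated and only the recompression index applies:
S_c = C_r·H/(1+e₀)·log₁₀(σ'_f/σ'_0) = 0.044×7/2.13×log₁₀(104.1/41.5)
    = 0.1446 × 0.3994 = 0.05775 m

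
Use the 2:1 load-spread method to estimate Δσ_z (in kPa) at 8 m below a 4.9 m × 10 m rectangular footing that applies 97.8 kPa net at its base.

By the 2:1 method the load spreads at 1 horizontal : 2 vertical, so at depth z the loaded area has grown by z in each plan dimension:
Δσ = qBL/((B+z)(L+z)) = 97.8×4.9×10/((4.9+8)(10+8)) = 20.638 kPa

Δσ_z ≈ 20.6 kPa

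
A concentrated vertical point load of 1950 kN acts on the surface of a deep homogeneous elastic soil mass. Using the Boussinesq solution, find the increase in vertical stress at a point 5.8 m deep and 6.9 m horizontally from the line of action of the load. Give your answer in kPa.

Boussinesq vertical stress below a point load on an elastic half-space:
Δσ_z = 3P/(2πz²) · [1 + (r/z)²]^(−5/2)
r/z = 6.9/5.8 = 1.1897; [1+(r/z)²]^(−5/2) = 0.1103.
Δσ_z = 3×1950/(2π×5.8²) × 0.1103 = 27.677 × 0.1103 = 3.053 kPa

Δσ_z ≈ 3.05 kPa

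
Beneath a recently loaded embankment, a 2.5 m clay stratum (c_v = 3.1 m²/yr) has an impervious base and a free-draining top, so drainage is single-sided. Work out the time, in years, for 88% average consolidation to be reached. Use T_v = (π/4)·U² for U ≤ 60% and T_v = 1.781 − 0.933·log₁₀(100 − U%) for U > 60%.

Drainage path length: H_d = H = 2.5 m (single drainage).
U > 60%: T_v = 1.781 − 0.933·log₁₀(100 − 88) = 0.77412.
t = T_v·H_d²/c_v = 0.77412×2.5²/3.1 = 1.561 years.

t ≈ 1.56 years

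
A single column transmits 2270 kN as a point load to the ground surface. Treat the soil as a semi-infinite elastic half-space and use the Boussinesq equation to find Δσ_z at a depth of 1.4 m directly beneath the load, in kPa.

Boussinesq vertical stress below a point load on an elastic half-space:
Δσ_z = 3P/(2πz²) · [1 + (r/z)²]^(−5/2)
r/z = 0/1.4 = 0; [1+(r/z)²]^(−5/2) = 1.
Δσ_z = 3×2270/(2π×1.4²) × 1 = 552.98 × 1 = 553 kPa

Δσ_z ≈ 553 kPa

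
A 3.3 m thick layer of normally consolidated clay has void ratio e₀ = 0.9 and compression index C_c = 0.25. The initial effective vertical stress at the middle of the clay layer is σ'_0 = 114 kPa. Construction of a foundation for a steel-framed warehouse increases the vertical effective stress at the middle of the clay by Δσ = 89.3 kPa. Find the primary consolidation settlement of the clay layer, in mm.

Final effective stress: σ'_f = σ'_0 + Δσ = 114 + 89.3 = 203.3 kPa.
Normally consolidated clay, so the full stress increment lies on the virgin compression line:
S_c = C_c·H/(1+e₀)·log₁₀(σ'_f/σ'_0) = 0.25×3.3/(1+0.9)×log₁₀(203.3/114)
    = 0.43421 × 0.25123 = 0.1091 m

S_c ≈ 109 mm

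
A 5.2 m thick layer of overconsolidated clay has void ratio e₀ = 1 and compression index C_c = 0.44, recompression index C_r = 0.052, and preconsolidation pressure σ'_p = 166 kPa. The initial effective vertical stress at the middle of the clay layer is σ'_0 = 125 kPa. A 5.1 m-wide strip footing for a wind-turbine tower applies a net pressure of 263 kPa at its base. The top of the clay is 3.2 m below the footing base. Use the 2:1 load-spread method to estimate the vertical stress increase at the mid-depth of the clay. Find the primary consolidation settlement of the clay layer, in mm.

Mid-depth of clay below the footing base: z = 3.2 + 5.2/2 = 5.8 m.
Stress increase at mid-clay by the 2:1 spreading method:
Δσ = qB/(B+z) = 263×5.1/(5.1+5.8) = 123.06 kPa
Final effective stress: σ'_f = 125 + 123.06 = 248.06 kPa.
σ'_f = 248.06 > σ'_p = 166 kPa, so the stress path crosses the preconsolidation pressure — recompression up to σ'_p, then virgin compression beyond:
S_c = H/(1+e₀)·[C_r·log₁₀(σ'_p/σ'_0) + C_c·log₁₀(σ'_f/σ'_p)]
    = 5.2/2 × [0.052×log₁₀(166/125) + 0.44×log₁₀(248.06/166)]
    = 2.6 × [0.0064063 + 0.076757] = 0.2162 m

S_c ≈ 216 mm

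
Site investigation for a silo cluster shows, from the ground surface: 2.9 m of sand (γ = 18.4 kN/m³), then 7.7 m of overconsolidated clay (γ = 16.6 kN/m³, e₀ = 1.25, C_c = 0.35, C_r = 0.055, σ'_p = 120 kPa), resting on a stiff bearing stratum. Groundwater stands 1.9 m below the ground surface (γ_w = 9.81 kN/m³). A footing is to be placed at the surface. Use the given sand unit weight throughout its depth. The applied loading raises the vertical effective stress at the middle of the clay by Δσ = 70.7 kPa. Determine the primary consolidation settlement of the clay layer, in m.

S_c ≈ 0.126 m

Mid-depth of clay below the ground surface: z = 2.9 + 7.7/2 = 6.75 m.
Total vertical stress at mid-clay: σ_v = 18.4×2.9 + 16.6×3.85 = 117.27 kPa.
Pore pressure: u = 9.81×(6.75 − 1.9) = 47.578 kPa.
Initial effective stress: σ'_0 = σ_v − u = 117.27 − 47.578 = 69.692 kPa.
Final effective stress: σ'_f = 69.692 + 70.7 = 140.39 kPa.
σ'_f = 140.39 > σ'_p = 120 kPa, so the stress path crosses the preconsolidation pressure — recompression up to σ'_p, then virgin compression beyond:
S_c = H/(1+e₀)·[C_r·log₁₀(σ'_p/σ'_0) + C_c·log₁₀(σ'_f/σ'_p)]
    = 7.7/2.25 × [0.055×log₁₀(120/69.692) + 0.35×log₁₀(140.39/120)]
    = 3.4222 × [0.01298 + 0.023854] = 0.1261 m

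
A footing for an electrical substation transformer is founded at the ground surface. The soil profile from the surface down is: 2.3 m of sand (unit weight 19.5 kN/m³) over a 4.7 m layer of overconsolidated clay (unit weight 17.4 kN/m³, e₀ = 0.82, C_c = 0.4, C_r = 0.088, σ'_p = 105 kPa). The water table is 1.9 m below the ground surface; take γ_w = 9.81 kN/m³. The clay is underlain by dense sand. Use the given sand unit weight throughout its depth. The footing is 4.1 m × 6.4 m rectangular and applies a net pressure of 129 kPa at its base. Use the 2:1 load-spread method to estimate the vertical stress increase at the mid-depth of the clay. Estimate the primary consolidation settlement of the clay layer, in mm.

Mid-depth of clay below the ground surface: z = 2.3 + 4.7/2 = 4.65 m.
Total vertical stress at mid-clay: σ_v = 19.5×2.3 + 17.4×2.35 = 85.74 kPa.
Pore pressure: u = 9.81×(4.65 − 1.9) = 26.978 kPa.
Initial effective stress: σ'_0 = σ_v − u = 85.74 − 26.978 = 58.762 kPa.
Stress increase at mid-clay by the 2:1 spreading method:
Δσ = qBL/((B+z)(L+z)) = 129×4.1×6.4/((4.1+4.65)(6.4+4.65)) = 35.009 kPa
Final effective stress: σ'_f = 58.762 + 35.009 = 93.771 kPa.
σ'_f = 93.771 ≤ σ'_p = 105 kPa, so the clay remains overconsolidated and only the recompression index applies:
S_c = C_r·H/(1+e₀)·log₁₀(σ'_f/σ'_0) = 0.088×4.7/1.82×log₁₀(93.771/58.762)
    = 0.22725 × 0.20297 = 0.04613 m

S_c ≈ 46.1 mm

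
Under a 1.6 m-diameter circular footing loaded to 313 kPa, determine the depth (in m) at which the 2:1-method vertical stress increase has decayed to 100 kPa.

2:1 spreading — at depth z the loaded area has grown by z in each plan dimension:
qD²/(D+z)² = Δσ_z ⇒ z = D(√(q/Δσ_z) − 1) = 1.6×(√(313/100) − 1) = 1.231 m

z ≈ 1.23 m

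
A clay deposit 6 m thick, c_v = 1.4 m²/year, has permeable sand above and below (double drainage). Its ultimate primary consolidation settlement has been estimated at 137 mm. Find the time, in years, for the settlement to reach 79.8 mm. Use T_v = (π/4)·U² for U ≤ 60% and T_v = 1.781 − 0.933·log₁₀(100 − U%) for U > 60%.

t ≈ 1.71 years

Drainage path length: H_d = H/2 = 3 m (double drainage).
U = S(t)/S_ult = 79.8/137 = 0.5825.
U ≤ 60%: T_v = (π/4)·U² = (π/4)×0.58248² = 0.26647.
t = T_v·H_d²/c_v = 0.26647×3²/1.4 = 1.713 years.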